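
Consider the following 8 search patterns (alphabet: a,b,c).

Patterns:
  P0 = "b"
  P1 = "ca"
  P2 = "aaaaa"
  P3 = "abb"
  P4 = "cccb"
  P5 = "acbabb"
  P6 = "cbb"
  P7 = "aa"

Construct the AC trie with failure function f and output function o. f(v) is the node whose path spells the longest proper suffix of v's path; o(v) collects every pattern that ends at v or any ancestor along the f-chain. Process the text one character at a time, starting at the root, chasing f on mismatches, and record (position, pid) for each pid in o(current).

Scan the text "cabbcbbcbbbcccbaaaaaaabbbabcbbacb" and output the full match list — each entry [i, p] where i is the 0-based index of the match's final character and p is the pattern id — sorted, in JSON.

Build automaton:
Trie nodes:
  0='ε' goto a→4 b→1 c→2
  1='b' goto ·  [P0 ends]
  2='c' goto a→3 b→19 c→11
  3='ca' goto ·  [P1 ends]
  4='a' goto a→5 b→9 c→14
  5='aa' goto a→6  [P7 ends]
  6='aaa' goto a→7
  7='aaaa' goto a→8
  8='aaaaa' goto ·  [P2 ends]
  9='ab' goto b→10
  10='abb' goto ·  [P3 ends]
  11='cc' goto c→12
  12='ccc' goto b→13
  13='cccb' goto ·  [P4 ends]
  14='ac' goto b→15
  15='acb' goto a→16
  16='acba' goto b→17
  17='acbab' goto b→18
  18='acbabb' goto ·  [P5 ends]
  19='cb' goto b→20
  20='cbb' goto ·  [P6 ends]

Failure links (BFS by depth):
  fail(1) 'b': from fail(0)=0 chase 'b': 0 ⇒ 0;  out={0}∪out(0)={0}
  fail(2) 'c': from fail(0)=0 chase 'c': 0 ⇒ 0;  out=∅∪out(0)=∅
  fail(4) 'a': from fail(0)=0 chase 'a': 0 ⇒ 0;  out=∅∪out(0)=∅
  fail(3) 'ca': from fail(2)=0 chase 'a': 0 ⇒ 4;  out={1}∪out(4)={1}
  fail(5) 'aa': from fail(4)=0 chase 'a': 0 ⇒ 4;  out={7}∪out(4)={7}
  fail(9) 'ab': from fail(4)=0 chase 'b': 0 ⇒ 1;  out=∅∪out(1)={0}
  fail(11) 'cc': from fail(2)=0 chase 'c': 0 ⇒ 2;  out=∅∪out(2)=∅
  fail(14) 'ac': from fail(4)=0 chase 'c': 0 ⇒ 2;  out=∅∪out(2)=∅
  fail(19) 'cb': from fail(2)=0 chase 'b': 0 ⇒ 1;  out=∅∪out(1)={0}
  fail(6) 'aaa': from fail(5)=4 chase 'a': 4 ⇒ 5;  out=∅∪out(5)={7}
  fail(10) 'abb': from fail(9)=1 chase 'b': 1→0 ⇒ 1;  out={3}∪out(1)={0,3}
  fail(12) 'ccc': from fail(11)=2 chase 'c': 2 ⇒ 11;  out=∅∪out(11)=∅
  fail(15) 'acb': from fail(14)=2 chase 'b': 2 ⇒ 19;  out=∅∪out(19)={0}
  fail(20) 'cbb': from fail(19)=1 chase 'b': 1→0 ⇒ 1;  out={6}∪out(1)={0,6}
  fail(7) 'aaaa': from fail(6)=5 chase 'a': 5 ⇒ 6;  out=∅∪out(6)={7}
  fail(13) 'cccb': from fail(12)=11 chase 'b': 11→2 ⇒ 19;  out={4}∪out(19)={0,4}
  fail(16) 'acba': from fail(15)=19 chase 'a': 19→1→0 ⇒ 4;  out=∅∪out(4)=∅
  fail(8) 'aaaaa': from fail(7)=6 chase 'a': 6 ⇒ 7;  out={2}∪out(7)={2,7}
  fail(17) 'acbab': from fail(16)=4 chase 'b': 4 ⇒ 9;  out=∅∪out(9)={0}
  fail(18) 'acbabb': from fail(17)=9 chase 'b': 9 ⇒ 10;  out={5}∪out(10)={0,3,5}

Run:
[0] read 'c'  n0⇒n2
[1] read 'a'  n2⇒n3  emit P1@[0:1]
[2] read 'b'  n3⇒n9 ·f  emit P0@[2:2]
[3] read 'b'  n9⇒n10  emit P0@[3:3],P3@[1:3]
[4] read 'c'  n10⇒n2 ·f
[5] read 'b'  n2⇒n19  emit P0@[5:5]
[6] read 'b'  n19⇒n20  emit P0@[6:6],P6@[4:6]
[7] read 'c'  n20⇒n2 ·f
[8] read 'b'  n2⇒n19  emit P0@[8:8]
[9] read 'b'  n19⇒n20  emit P0@[9:9],P6@[7:9]
[10] read 'b'  n20⇒n1 ·f  emit P0@[10:10]
[11] read 'c'  n1⇒n2 ·f
[12] read 'c'  n2⇒n11
[13] read 'c'  n11⇒n12
[14] read 'b'  n12⇒n13  emit P0@[14:14],P4@[11:14]
[15] read 'a'  n13⇒n4 ·f
[16] read 'a'  n4⇒n5  emit P7@[15:16]
[17] read 'a'  n5⇒n6  emit P7@[16:17]
[18] read 'a'  n6⇒n7  emit P7@[17:18]
[19] read 'a'  n7⇒n8  emit P2@[15:19],P7@[18:19]
[20] read 'a'  n8⇒n8 ·f  emit P2@[16:20],P7@[19:20]
[21] read 'a'  n8⇒n8 ·f  emit P2@[17:21],P7@[20:21]
[22] read 'b'  n8⇒n9 ·f  emit P0@[22:22]
[23] read 'b'  n9⇒n10  emit P0@[23:23],P3@[21:23]
[24] read 'b'  n10⇒n1 ·f  emit P0@[24:24]
[25] read 'a'  n1⇒n4 ·f
[26] read 'b'  n4⇒n9  emit P0@[26:26]
[27] read 'c'  n9⇒n2 ·f
[28] read 'b'  n2⇒n19  emit P0@[28:28]
[29] read 'b'  n19⇒n20  emit P0@[29:29],P6@[27:29]
[30] read 'a'  n20⇒n4 ·f
[31] read 'c'  n4⇒n14
[32] read 'b'  n14⇒n15  emit P0@[32:32]

Matches: [[1,1],[2,0],[3,0],[3,3],[5,0],[6,0],[6,6],[8,0],[9,0],[9,6],[10,0],[14,0],[14,4],[16,7],[17,7],[18,7],[19,2],[19,7],[20,2],[20,7],[21,2],[21,7],[22,0],[23,0],[23,3],[24,0],[26,0],[28,0],[29,0],[29,6],[32,0]]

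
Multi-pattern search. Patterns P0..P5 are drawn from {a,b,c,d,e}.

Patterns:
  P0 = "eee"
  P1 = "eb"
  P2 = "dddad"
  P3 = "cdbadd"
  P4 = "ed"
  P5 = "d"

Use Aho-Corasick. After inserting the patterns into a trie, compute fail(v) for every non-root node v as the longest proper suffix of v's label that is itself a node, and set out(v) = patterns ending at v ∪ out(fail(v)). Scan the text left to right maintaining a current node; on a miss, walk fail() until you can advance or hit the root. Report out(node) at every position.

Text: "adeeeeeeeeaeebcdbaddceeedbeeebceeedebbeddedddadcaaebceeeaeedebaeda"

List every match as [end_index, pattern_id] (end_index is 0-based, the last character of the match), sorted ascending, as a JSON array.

Construct AC machine:
Trie nodes:
  n0 'ε': c→10 d→5 e→1
  n1 'e': b→4 d→16 e→2
  n2 'ee': e→3
  n3 'eee': ·  ←P0
  n4 'eb': ·  ←P1
  n5 'd': d→6  ←P5
  n6 'dd': d→7
  n7 'ddd': a→8
  n8 'ddda': d→9
  n9 'dddad': ·  ←P2
  n10 'c': d→11
  n11 'cd': b→12
  n12 'cdb': a→13
  n13 'cdba': d→14
  n14 'cdbad': d→15
  n15 'cdbadd': ·  ←P3
  n16 'ed': ·  ←P4

BFS fail/out derivation:
  n1('e'): parent n0 fail=0; on 'e' 0 → fail=0;  out ∅∪∅=∅
  n5('d'): parent n0 fail=0; on 'd' 0 → fail=0;  out {5}∪∅={5}
  n10('c'): parent n0 fail=0; on 'c' 0 → fail=0;  out ∅∪∅=∅
  n2('ee'): parent n1 fail=0; on 'e' 0 → fail=1;  out ∅∪∅=∅
  n4('eb'): parent n1 fail=0; on 'b' 0 → fail=0;  out {1}∪∅={1}
  n6('dd'): parent n5 fail=0; on 'd' 0 → fail=5;  out ∅∪{5}={5}
  n11('cd'): parent n10 fail=0; on 'd' 0 → fail=5;  out ∅∪{5}={5}
  n16('ed'): parent n1 fail=0; on 'd' 0 → fail=5;  out {4}∪{5}={4,5}
  n3('eee'): parent n2 fail=1; on 'e' 1 → fail=2;  out {0}∪∅={0}
  n7('ddd'): parent n6 fail=5; on 'd' 5 → fail=6;  out ∅∪{5}={5}
  n12('cdb'): parent n11 fail=5; on 'b' 5→0 → fail=0;  out ∅∪∅=∅
  n8('ddda'): parent n7 fail=6; on 'a' 6→5→0 → fail=0;  out ∅∪∅=∅
  n13('cdba'): parent n12 fail=0; on 'a' 0 → fail=0;  out ∅∪∅=∅
  n9('dddad'): parent n8 fail=0; on 'd' 0 → fail=5;  out {2}∪{5}={2,5}
  n14('cdbad'): parent n13 fail=0; on 'd' 0 → fail=5;  out ∅∪{5}={5}
  n15('cdbadd'): parent n14 fail=5; on 'd' 5 → fail=6;  out {3}∪{5}={3,5}

Run:
i=0 'a': node 0→0
i=1 'd': node 0→5  → match P5@[1:1]
i=2 'e': node 5→1 (fail-walked)
i=3 'e': node 1→2
i=4 'e': node 2→3  → match P0@[2:4]
i=5 'e': node 3→3 (fail-walked)  → match P0@[3:5]
i=6 'e': node 3→3 (fail-walked)  → match P0@[4:6]
i=7 'e': node 3→3 (fail-walked)  → match P0@[5:7]
i=8 'e': node 3→3 (fail-walked)  → match P0@[6:8]
i=9 'e': node 3→3 (fail-walked)  → match P0@[7:9]
i=10 'a': node 3→0 (fail-walked)
i=11 'e': node 0→1
i=12 'e': node 1→2
i=13 'b': node 2→4 (fail-walked)  → match P1@[12:13]
i=14 'c': node 4→10 (fail-walked)
i=15 'd': node 10→11  → match P5@[15:15]
i=16 'b': node 11→12
i=17 'a': node 12→13
i=18 'd': node 13→14  → match P5@[18:18]
i=19 'd': node 14→15  → match P3@[14:19],P5@[19:19]
i=20 'c': node 15→10 (fail-walked)
i=21 'e': node 10→1 (fail-walked)
i=22 'e': node 1→2
i=23 'e': node 2→3  → match P0@[21:23]
i=24 'd': node 3→16 (fail-walked)  → match P4@[23:24],P5@[24:24]
i=25 'b': node 16→0 (fail-walked)
i=26 'e': node 0→1
i=27 'e': node 1→2
i=28 'e': node 2→3  → match P0@[26:28]
i=29 'b': node 3→4 (fail-walked)  → match P1@[28:29]
i=30 'c': node 4→10 (fail-walked)
i=31 'e': node 10→1 (fail-walked)
i=32 'e': node 1→2
i=33 'e': node 2→3  → match P0@[31:33]
i=34 'd': node 3→16 (fail-walked)  → match P4@[33:34],P5@[34:34]
i=35 'e': node 16→1 (fail-walked)
i=36 'b': node 1→4  → match P1@[35:36]
i=37 'b': node 4→0 (fail-walked)
i=38 'e': node 0→1
i=39 'd': node 1→16  → match P4@[38:39],P5@[39:39]
i=40 'd': node 16→6 (fail-walked)  → match P5@[40:40]
i=41 'e': node 6→1 (fail-walked)
i=42 'd': node 1→16  → match P4@[41:42],P5@[42:42]
i=43 'd': node 16→6 (fail-walked)  → match P5@[43:43]
i=44 'd': node 6→7  → match P5@[44:44]
i=45 'a': node 7→8
i=46 'd': node 8→9  → match P2@[42:46],P5@[46:46]
i=47 'c': node 9→10 (fail-walked)
i=48 'a': node 10→0 (fail-walked)
i=49 'a': node 0→0
i=50 'e': node 0→1
i=51 'b': node 1→4  → match P1@[50:51]
i=52 'c': node 4→10 (fail-walked)
i=53 'e': node 10→1 (fail-walked)
i=54 'e': node 1→2
i=55 'e': node 2→3  → match P0@[53:55]
i=56 'a': node 3→0 (fail-walked)
i=57 'e': node 0→1
i=58 'e': node 1→2
i=59 'd': node 2→16 (fail-walked)  → match P4@[58:59],P5@[59:59]
i=60 'e': node 16→1 (fail-walked)
i=61 'b': node 1→4  → match P1@[60:61]
i=62 'a': node 4→0 (fail-walked)
i=63 'e': node 0→1
i=64 'd': node 1→16  → match P4@[63:64],P5@[64:64]
i=65 'a': node 16→0 (fail-walked)

Result: [[1,5],[4,0],[5,0],[6,0],[7,0],[8,0],[9,0],[13,1],[15,5],[18,5],[19,3],[19,5],[23,0],[24,4],[24,5],[28,0],[29,1],[33,0],[34,4],[34,5],[36,1],[39,4],[39,5],[40,5],[42,4],[42,5],[43,5],[44,5],[46,2],[46,5],[51,1],[55,0],[59,4],[59,5],[61,1],[64,4],[64,5]]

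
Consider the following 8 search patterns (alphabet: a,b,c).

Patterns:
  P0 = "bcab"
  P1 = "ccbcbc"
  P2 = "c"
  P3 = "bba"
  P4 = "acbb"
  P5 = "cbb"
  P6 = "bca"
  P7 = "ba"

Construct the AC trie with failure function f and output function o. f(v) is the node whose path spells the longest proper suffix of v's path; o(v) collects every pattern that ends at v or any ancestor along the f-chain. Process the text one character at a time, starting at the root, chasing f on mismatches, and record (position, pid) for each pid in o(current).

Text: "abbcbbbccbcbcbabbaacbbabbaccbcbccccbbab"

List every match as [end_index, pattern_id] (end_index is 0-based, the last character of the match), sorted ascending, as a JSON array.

Build:
Trie nodes:
  n0 'ε': a→13 b→1 c→5
  n1 'b': a→19 b→11 c→2
  n2 'bc': a→3
  n3 'bca': b→4  ←P6
  n4 'bcab': ·  ←P0
  n5 'c': b→17 c→6  ←P2
  n6 'cc': b→7
  n7 'ccb': c→8
  n8 'ccbc': b→9
  n9 'ccbcb': c→10
  n10 'ccbcbc': ·  ←P1
  n11 'bb': a→12
  n12 'bba': ·  ←P3
  n13 'a': c→14
  n14 'ac': b→15
  n15 'acb': b→16
  n16 'acbb': ·  ←P4
  n17 'cb': b→18
  n18 'cbb': ·  ←P5
  n19 'ba': ·  ←P7

BFS fail/out derivation:
  fail(1) 'b': from fail(0)=0 chase 'b': 0 ⇒ 0;  out=∅∪out(0)=∅
  fail(5) 'c': from fail(0)=0 chase 'c': 0 ⇒ 0;  out={2}∪out(0)={2}
  fail(13) 'a': from fail(0)=0 chase 'a': 0 ⇒ 0;  out=∅∪out(0)=∅
  fail(2) 'bc': from fail(1)=0 chase 'c': 0 ⇒ 5;  out=∅∪out(5)={2}
  fail(6) 'cc': from fail(5)=0 chase 'c': 0 ⇒ 5;  out=∅∪out(5)={2}
  fail(11) 'bb': from fail(1)=0 chase 'b': 0 ⇒ 1;  out=∅∪out(1)=∅
  fail(14) 'ac': from fail(13)=0 chase 'c': 0 ⇒ 5;  out=∅∪out(5)={2}
  fail(17) 'cb': from fail(5)=0 chase 'b': 0 ⇒ 1;  out=∅∪out(1)=∅
  fail(19) 'ba': from fail(1)=0 chase 'a': 0 ⇒ 13;  out={7}∪out(13)={7}
  fail(3) 'bca': from fail(2)=5 chase 'a': 5→0 ⇒ 13;  out={6}∪out(13)={6}
  fail(7) 'ccb': from fail(6)=5 chase 'b': 5 ⇒ 17;  out=∅∪out(17)=∅
  fail(12) 'bba': from fail(11)=1 chase 'a': 1 ⇒ 19;  out={3}∪out(19)={3,7}
  fail(15) 'acb': from fail(14)=5 chase 'b': 5 ⇒ 17;  out=∅∪out(17)=∅
  fail(18) 'cbb': from fail(17)=1 chase 'b': 1 ⇒ 11;  out={5}∪out(11)={5}
  fail(4) 'bcab': from fail(3)=13 chase 'b': 13→0 ⇒ 1;  out={0}∪out(1)={0}
  fail(8) 'ccbc': from fail(7)=17 chase 'c': 17→1 ⇒ 2;  out=∅∪out(2)={2}
  fail(16) 'acbb': from fail(15)=17 chase 'b': 17 ⇒ 18;  out={4}∪out(18)={4,5}
  fail(9) 'ccbcb': from fail(8)=2 chase 'b': 2→5 ⇒ 17;  out=∅∪out(17)=∅
  fail(10) 'ccbcbc': from fail(9)=17 chase 'c': 17→1 ⇒ 2;  out={1}∪out(2)={1,2}

Text stream:
[0] read 'a'  n0⇒n13
[1] read 'b'  n13⇒n1 (fail-walked)
[2] read 'b'  n1⇒n11
[3] read 'c'  n11⇒n2 (fail-walked)  ** P2@[3:3]
[4] read 'b'  n2⇒n17 (fail-walked)
[5] read 'b'  n17⇒n18  ** P5@[3:5]
[6] read 'b'  n18⇒n11 (fail-walked)
[7] read 'c'  n11⇒n2 (fail-walked)  ** P2@[7:7]
[8] read 'c'  n2⇒n6 (fail-walked)  ** P2@[8:8]
[9] read 'b'  n6⇒n7
[10] read 'c'  n7⇒n8  ** P2@[10:10]
[11] read 'b'  n8⇒n9
[12] read 'c'  n9⇒n10  ** P1@[7:12],P2@[12:12]
[13] read 'b'  n10⇒n17 (fail-walked)
[14] read 'a'  n17⇒n19 (fail-walked)  ** P7@[13:14]
[15] read 'b'  n19⇒n1 (fail-walked)
[16] read 'b'  n1⇒n11
[17] read 'a'  n11⇒n12  ** P3@[15:17],P7@[16:17]
[18] read 'a'  n12⇒n13 (fail-walked)
[19] read 'c'  n13⇒n14  ** P2@[19:19]
[20] read 'b'  n14⇒n15
[21] read 'b'  n15⇒n16  ** P4@[18:21],P5@[19:21]
[22] read 'a'  n16⇒n12 (fail-walked)  ** P3@[20:22],P7@[21:22]
[23] read 'b'  n12⇒n1 (fail-walked)
[24] read 'b'  n1⇒n11
[25] read 'a'  n11⇒n12  ** P3@[23:25],P7@[24:25]
[26] read 'c'  n12⇒n14 (fail-walked)  ** P2@[26:26]
[27] read 'c'  n14⇒n6 (fail-walked)  ** P2@[27:27]
[28] read 'b'  n6⇒n7
[29] read 'c'  n7⇒n8  ** P2@[29:29]
[30] read 'b'  n8⇒n9
[31] read 'c'  n9⇒n10  ** P1@[26:31],P2@[31:31]
[32] read 'c'  n10⇒n6 (fail-walked)  ** P2@[32:32]
[33] read 'c'  n6⇒n6 (fail-walked)  ** P2@[33:33]
[34] read 'c'  n6⇒n6 (fail-walked)  ** P2@[34:34]
[35] read 'b'  n6⇒n7
[36] read 'b'  n7⇒n18 (fail-walked)  ** P5@[34:36]
[37] read 'a'  n18⇒n12 (fail-walked)  ** P3@[35:37],P7@[36:37]
[38] read 'b'  n12⇒n1 (fail-walked)

All matches (sorted): [[3,2],[5,5],[7,2],[8,2],[10,2],[12,1],[12,2],[14,7],[17,3],[17,7],[19,2],[21,4],[21,5],[22,3],[22,7],[25,3],[25,7],[26,2],[27,2],[29,2],[31,1],[31,2],[32,2],[33,2],[34,2],[36,5],[37,3],[37,7]]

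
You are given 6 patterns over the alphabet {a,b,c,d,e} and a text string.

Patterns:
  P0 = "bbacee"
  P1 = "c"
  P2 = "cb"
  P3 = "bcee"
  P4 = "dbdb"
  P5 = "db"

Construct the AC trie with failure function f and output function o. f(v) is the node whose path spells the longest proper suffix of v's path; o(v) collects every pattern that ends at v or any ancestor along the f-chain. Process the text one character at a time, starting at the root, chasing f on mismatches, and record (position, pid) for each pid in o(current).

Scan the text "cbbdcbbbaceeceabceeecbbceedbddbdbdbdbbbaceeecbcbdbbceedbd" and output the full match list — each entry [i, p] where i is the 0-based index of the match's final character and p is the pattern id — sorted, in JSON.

Construct AC machine:
Trie nodes:
  0='ε' goto b→1 c→7 d→12
  1='b' goto b→2 c→9
  2='bb' goto a→3
  3='bba' goto c→4
  4='bbac' goto e→5
  5='bbace' goto e→6
  6='bbacee' goto ·  [P0 ends]
  7='c' goto b→8  [P1 ends]
  8='cb' goto ·  [P2 ends]
  9='bc' goto e→10
  10='bce' goto e→11
  11='bcee' goto ·  [P3 ends]
  12='d' goto b→13
  13='db' goto d→14  [P5 ends]
  14='dbd' goto b→15
  15='dbdb' goto ·  [P4 ends]

Failure links (BFS by depth):
  fail(1) 'b': from fail(0)=0 chase 'b': 0 ⇒ 0;  out=∅∪out(0)=∅
  fail(7) 'c': from fail(0)=0 chase 'c': 0 ⇒ 0;  out={1}∪out(0)={1}
  fail(12) 'd': from fail(0)=0 chase 'd': 0 ⇒ 0;  out=∅∪out(0)=∅
  fail(2) 'bb': from fail(1)=0 chase 'b': 0 ⇒ 1;  out=∅∪out(1)=∅
  fail(8) 'cb': from fail(7)=0 chase 'b': 0 ⇒ 1;  out={2}∪out(1)={2}
  fail(9) 'bc': from fail(1)=0 chase 'c': 0 ⇒ 7;  out=∅∪out(7)={1}
  fail(13) 'db': from fail(12)=0 chase 'b': 0 ⇒ 1;  out={5}∪out(1)={5}
  fail(3) 'bba': from fail(2)=1 chase 'a': 1→0 ⇒ 0;  out=∅∪out(0)=∅
  fail(10) 'bce': from fail(9)=7 chase 'e': 7→0 ⇒ 0;  out=∅∪out(0)=∅
  fail(14) 'dbd': from fail(13)=1 chase 'd': 1→0 ⇒ 12;  out=∅∪out(12)=∅
  fail(4) 'bbac': from fail(3)=0 chase 'c': 0 ⇒ 7;  out=∅∪out(7)={1}
  fail(11) 'bcee': from fail(10)=0 chase 'e': 0 ⇒ 0;  out={3}∪out(0)={3}
  fail(15) 'dbdb': from fail(14)=12 chase 'b': 12 ⇒ 13;  out={4}∪out(13)={4,5}
  fail(5) 'bbace': from fail(4)=7 chase 'e': 7→0 ⇒ 0;  out=∅∪out(0)=∅
  fail(6) 'bbacee': from fail(5)=0 chase 'e': 0 ⇒ 0;  out={0}∪out(0)={0}

Scan:
[0] read 'c'  n0⇒n7  ** P1@[0:0]
[1] read 'b'  n7⇒n8  ** P2@[0:1]
[2] read 'b'  n8⇒n2 ·f
[3] read 'd'  n2⇒n12 ·f
[4] read 'c'  n12⇒n7 ·f  ** P1@[4:4]
[5] read 'b'  n7⇒n8  ** P2@[4:5]
[6] read 'b'  n8⇒n2 ·f
[7] read 'b'  n2⇒n2 ·f
[8] read 'a'  n2⇒n3
[9] read 'c'  n3⇒n4  ** P1@[9:9]
[10] read 'e'  n4⇒n5
[11] read 'e'  n5⇒n6  ** P0@[6:11]
[12] read 'c'  n6⇒n7 ·f  ** P1@[12:12]
[13] read 'e'  n7⇒n0 ·f
[14] read 'a'  n0⇒n0
[15] read 'b'  n0⇒n1
[16] read 'c'  n1⇒n9  ** P1@[16:16]
[17] read 'e'  n9⇒n10
[18] read 'e'  n10⇒n11  ** P3@[15:18]
[19] read 'e'  n11⇒n0 ·f
[20] read 'c'  n0⇒n7  ** P1@[20:20]
[21] read 'b'  n7⇒n8  ** P2@[20:21]
[22] read 'b'  n8⇒n2 ·f
[23] read 'c'  n2⇒n9 ·f  ** P1@[23:23]
[24] read 'e'  n9⇒n10
[25] read 'e'  n10⇒n11  ** P3@[22:25]
[26] read 'd'  n11⇒n12 ·f
[27] read 'b'  n12⇒n13  ** P5@[26:27]
[28] read 'd'  n13⇒n14
[29] read 'd'  n14⇒n12 ·f
[30] read 'b'  n12⇒n13  ** P5@[29:30]
[31] read 'd'  n13⇒n14
[32] read 'b'  n14⇒n15  ** P4@[29:32],P5@[31:32]
[33] read 'd'  n15⇒n14 ·f
[34] read 'b'  n14⇒n15  ** P4@[31:34],P5@[33:34]
[35] read 'd'  n15⇒n14 ·f
[36] read 'b'  n14⇒n15  ** P4@[33:36],P5@[35:36]
[37] read 'b'  n15⇒n2 ·f
[38] read 'b'  n2⇒n2 ·f
[39] read 'a'  n2⇒n3
[40] read 'c'  n3⇒n4  ** P1@[40:40]
[41] read 'e'  n4⇒n5
[42] read 'e'  n5⇒n6  ** P0@[37:42]
[43] read 'e'  n6⇒n0 ·f
[44] read 'c'  n0⇒n7  ** P1@[44:44]
[45] read 'b'  n7⇒n8  ** P2@[44:45]
[46] read 'c'  n8⇒n9 ·f  ** P1@[46:46]
[47] read 'b'  n9⇒n8 ·f  ** P2@[46:47]
[48] read 'd'  n8⇒n12 ·f
[49] read 'b'  n12⇒n13  ** P5@[48:49]
[50] read 'b'  n13⇒n2 ·f
[51] read 'c'  n2⇒n9 ·f  ** P1@[51:51]
[52] read 'e'  n9⇒n10
[53] read 'e'  n10⇒n11  ** P3@[50:53]
[54] read 'd'  n11⇒n12 ·f
[55] read 'b'  n12⇒n13  ** P5@[54:55]
[56] read 'd'  n13⇒n14

Matches: [[0,1],[1,2],[4,1],[5,2],[9,1],[11,0],[12,1],[16,1],[18,3],[20,1],[21,2],[23,1],[25,3],[27,5],[30,5],[32,4],[32,5],[34,4],[34,5],[36,4],[36,5],[40,1],[42,0],[44,1],[45,2],[46,1],[47,2],[49,5],[51,1],[53,3],[55,5]]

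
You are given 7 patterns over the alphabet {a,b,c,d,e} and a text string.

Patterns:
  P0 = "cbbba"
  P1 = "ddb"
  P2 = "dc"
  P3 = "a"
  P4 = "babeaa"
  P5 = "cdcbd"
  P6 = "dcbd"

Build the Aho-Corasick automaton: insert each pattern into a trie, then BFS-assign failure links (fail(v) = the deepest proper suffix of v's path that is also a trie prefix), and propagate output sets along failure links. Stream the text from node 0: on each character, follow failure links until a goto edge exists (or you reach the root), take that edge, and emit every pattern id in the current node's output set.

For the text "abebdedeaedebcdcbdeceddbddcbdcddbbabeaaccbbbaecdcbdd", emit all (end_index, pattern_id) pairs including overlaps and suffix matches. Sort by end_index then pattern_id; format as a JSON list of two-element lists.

Construct AC machine:
Trie (insert patterns):
  0='ε' goto a→10 b→11 c→1 d→6
  1='c' goto b→2 d→17
  2='cb' goto b→3
  3='cbb' goto b→4
  4='cbbb' goto a→5
  5='cbbba' goto ·  ←P0
  6='d' goto c→9 d→7
  7='dd' goto b→8
  8='ddb' goto ·  ←P1
  9='dc' goto b→21  ←P2
  10='a' goto ·  ←P3
  11='b' goto a→12
  12='ba' goto b→13
  13='bab' goto e→14
  14='babe' goto a→15
  15='babea' goto a→16
  16='babeaa' goto ·  ←P4
  17='cd' goto c→18
  18='cdc' goto b→19
  19='cdcb' goto d→20
  20='cdcbd' goto ·  ←P5
  21='dcb' goto d→22
  22='dcbd' goto ·  ←P6

Failure links (BFS by depth):
  fail(1) 'c': from fail(0)=0 chase 'c': 0 ⇒ 0;  out=∅∪out(0)=∅
  fail(6) 'd': from fail(0)=0 chase 'd': 0 ⇒ 0;  out=∅∪out(0)=∅
  fail(10) 'a': from fail(0)=0 chase 'a': 0 ⇒ 0;  out={3}∪out(0)={3}
  fail(11) 'b': from fail(0)=0 chase 'b': 0 ⇒ 0;  out=∅∪out(0)=∅
  fail(2) 'cb': from fail(1)=0 chase 'b': 0 ⇒ 11;  out=∅∪out(11)=∅
  fail(7) 'dd': from fail(6)=0 chase 'd': 0 ⇒ 6;  out=∅∪out(6)=∅
  fail(9) 'dc': from fail(6)=0 chase 'c': 0 ⇒ 1;  out={2}∪out(1)={2}
  fail(12) 'ba': from fail(11)=0 chase 'a': 0 ⇒ 10;  out=∅∪out(10)={3}
  fail(17) 'cd': from fail(1)=0 chase 'd': 0 ⇒ 6;  out=∅∪out(6)=∅
  fail(3) 'cbb': from fail(2)=11 chase 'b': 11→0 ⇒ 11;  out=∅∪out(11)=∅
  fail(8) 'ddb': from fail(7)=6 chase 'b': 6→0 ⇒ 11;  out={1}∪out(11)={1}
  fail(13) 'bab': from fail(12)=10 chase 'b': 10→0 ⇒ 11;  out=∅∪out(11)=∅
  fail(18) 'cdc': from fail(17)=6 chase 'c': 6 ⇒ 9;  out=∅∪out(9)={2}
  fail(21) 'dcb': from fail(9)=1 chase 'b': 1 ⇒ 2;  out=∅∪out(2)=∅
  fail(4) 'cbbb': from fail(3)=11 chase 'b': 11→0 ⇒ 11;  out=∅∪out(11)=∅
  fail(14) 'babe': from fail(13)=11 chase 'e': 11→0 ⇒ 0;  out=∅∪out(0)=∅
  fail(19) 'cdcb': from fail(18)=9 chase 'b': 9 ⇒ 21;  out=∅∪out(21)=∅
  fail(22) 'dcbd': from fail(21)=2 chase 'd': 2→11→0 ⇒ 6;  out={6}∪out(6)={6}
  fail(5) 'cbbba': from fail(4)=11 chase 'a': 11 ⇒ 12;  out={0}∪out(12)={0,3}
  fail(15) 'babea': from fail(14)=0 chase 'a': 0 ⇒ 10;  out=∅∪out(10)={3}
  fail(20) 'cdcbd': from fail(19)=21 chase 'd': 21 ⇒ 22;  out={5}∪out(22)={5,6}
  fail(16) 'babeaa': from fail(15)=10 chase 'a': 10→0 ⇒ 10;  out={4}∪out(10)={3,4}

Text stream:
pos 0 'a': at 10  ** P3@[0:0]
pos 1 'b': at 11 (fail-walked)
pos 2 'e': at 0 (fail-walked)
pos 3 'b': at 11
pos 4 'd': at 6 (fail-walked)
pos 5 'e': at 0 (fail-walked)
pos 6 'd': at 6
pos 7 'e': at 0 (fail-walked)
pos 8 'a': at 10  ** P3@[8:8]
pos 9 'e': at 0 (fail-walked)
pos 10 'd': at 6
pos 11 'e': at 0 (fail-walked)
pos 12 'b': at 11
pos 13 'c': at 1 (fail-walked)
pos 14 'd': at 17
pos 15 'c': at 18  ** P2@[14:15]
pos 16 'b': at 19
pos 17 'd': at 20  ** P5@[13:17],P6@[14:17]
pos 18 'e': at 0 (fail-walked)
pos 19 'c': at 1
pos 20 'e': at 0 (fail-walked)
pos 21 'd': at 6
pos 22 'd': at 7
pos 23 'b': at 8  ** P1@[21:23]
pos 24 'd': at 6 (fail-walked)
pos 25 'd': at 7
pos 26 'c': at 9 (fail-walked)  ** P2@[25:26]
pos 27 'b': at 21
pos 28 'd': at 22  ** P6@[25:28]
pos 29 'c': at 9 (fail-walked)  ** P2@[28:29]
pos 30 'd': at 17 (fail-walked)
pos 31 'd': at 7 (fail-walked)
pos 32 'b': at 8  ** P1@[30:32]
pos 33 'b': at 11 (fail-walked)
pos 34 'a': at 12  ** P3@[34:34]
pos 35 'b': at 13
pos 36 'e': at 14
pos 37 'a': at 15  ** P3@[37:37]
pos 38 'a': at 16  ** P3@[38:38],P4@[33:38]
pos 39 'c': at 1 (fail-walked)
pos 40 'c': at 1 (fail-walked)
pos 41 'b': at 2
pos 42 'b': at 3
pos 43 'b': at 4
pos 44 'a': at 5  ** P0@[40:44],P3@[44:44]
pos 45 'e': at 0 (fail-walked)
pos 46 'c': at 1
pos 47 'd': at 17
pos 48 'c': at 18  ** P2@[47:48]
pos 49 'b': at 19
pos 50 'd': at 20  ** P5@[46:50],P6@[47:50]
pos 51 'd': at 7 (fail-walked)

Result: [[0,3],[8,3],[15,2],[17,5],[17,6],[23,1],[26,2],[28,6],[29,2],[32,1],[34,3],[37,3],[38,3],[38,4],[44,0],[44,3],[48,2],[50,5],[50,6]]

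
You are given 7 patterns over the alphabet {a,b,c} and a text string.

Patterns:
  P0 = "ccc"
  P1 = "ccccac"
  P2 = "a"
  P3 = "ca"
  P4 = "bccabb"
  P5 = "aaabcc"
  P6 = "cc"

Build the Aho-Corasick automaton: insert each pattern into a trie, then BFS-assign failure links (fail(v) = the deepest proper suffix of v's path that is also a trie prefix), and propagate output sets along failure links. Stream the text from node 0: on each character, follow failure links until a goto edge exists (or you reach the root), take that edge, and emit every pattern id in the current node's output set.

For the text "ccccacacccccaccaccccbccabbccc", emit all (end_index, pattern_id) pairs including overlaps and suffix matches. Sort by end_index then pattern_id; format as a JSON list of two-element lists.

Build:
Trie (insert patterns):
  0='ε' goto a→7 b→9 c→1
  1='c' goto a→8 c→2
  2='cc' goto c→3  [P6 ends]
  3='ccc' goto c→4  [P0 ends]
  4='cccc' goto a→5
  5='cccca' goto c→6
  6='ccccac' goto ·  [P1 ends]
  7='a' goto a→15  [P2 ends]
  8='ca' goto ·  [P3 ends]
  9='b' goto c→10
  10='bc' goto c→11
  11='bcc' goto a→12
  12='bcca' goto b→13
  13='bccab' goto b→14
  14='bccabb' goto ·  [P4 ends]
  15='aa' goto a→16
  16='aaa' goto b→17
  17='aaab' goto c→18
  18='aaabc' goto c→19
  19='aaabcc' goto ·  [P5 ends]

Failure links (BFS by depth):
  fail(1) 'c': from fail(0)=0 chase 'c': 0 ⇒ 0;  out=∅∪out(0)=∅
  fail(7) 'a': from fail(0)=0 chase 'a': 0 ⇒ 0;  out={2}∪out(0)={2}
  fail(9) 'b': from fail(0)=0 chase 'b': 0 ⇒ 0;  out=∅∪out(0)=∅
  fail(2) 'cc': from fail(1)=0 chase 'c': 0 ⇒ 1;  out={6}∪out(1)={6}
  fail(8) 'ca': from fail(1)=0 chase 'a': 0 ⇒ 7;  out={3}∪out(7)={2,3}
  fail(10) 'bc': from fail(9)=0 chase 'c': 0 ⇒ 1;  out=∅∪out(1)=∅
  fail(15) 'aa': from fail(7)=0 chase 'a': 0 ⇒ 7;  out=∅∪out(7)={2}
  fail(3) 'ccc': from fail(2)=1 chase 'c': 1 ⇒ 2;  out={0}∪out(2)={0,6}
  fail(11) 'bcc': from fail(10)=1 chase 'c': 1 ⇒ 2;  out=∅∪out(2)={6}
  fail(16) 'aaa': from fail(15)=7 chase 'a': 7 ⇒ 15;  out=∅∪out(15)={2}
  fail(4) 'cccc': from fail(3)=2 chase 'c': 2 ⇒ 3;  out=∅∪out(3)={0,6}
  fail(12) 'bcca': from fail(11)=2 chase 'a': 2→1 ⇒ 8;  out=∅∪out(8)={2,3}
  fail(17) 'aaab': from fail(16)=15 chase 'b': 15→7→0 ⇒ 9;  out=∅∪out(9)=∅
  fail(5) 'cccca': from fail(4)=3 chase 'a': 3→2→1 ⇒ 8;  out=∅∪out(8)={2,3}
  fail(13) 'bccab': from fail(12)=8 chase 'b': 8→7→0 ⇒ 9;  out=∅∪out(9)=∅
  fail(18) 'aaabc': from fail(17)=9 chase 'c': 9 ⇒ 10;  out=∅∪out(10)=∅
  fail(6) 'ccccac': from fail(5)=8 chase 'c': 8→7→0 ⇒ 1;  out={1}∪out(1)={1}
  fail(14) 'bccabb': from fail(13)=9 chase 'b': 9→0 ⇒ 9;  out={4}∪out(9)={4}
  fail(19) 'aaabcc': from fail(18)=10 chase 'c': 10 ⇒ 11;  out={5}∪out(11)={5,6}

Scan:
pos 0 'c': at 1
pos 1 'c': at 2  ** P6@[0:1]
pos 2 'c': at 3  ** P0@[0:2],P6@[1:2]
pos 3 'c': at 4  ** P0@[1:3],P6@[2:3]
pos 4 'a': at 5  ** P2@[4:4],P3@[3:4]
pos 5 'c': at 6  ** P1@[0:5]
pos 6 'a': at 8 (via fail)  ** P2@[6:6],P3@[5:6]
pos 7 'c': at 1 (via fail)
pos 8 'c': at 2  ** P6@[7:8]
pos 9 'c': at 3  ** P0@[7:9],P6@[8:9]
pos 10 'c': at 4  ** P0@[8:10],P6@[9:10]
pos 11 'c': at 4 (via fail)  ** P0@[9:11],P6@[10:11]
pos 12 'a': at 5  ** P2@[12:12],P3@[11:12]
pos 13 'c': at 6  ** P1@[8:13]
pos 14 'c': at 2 (via fail)  ** P6@[13:14]
pos 15 'a': at 8 (via fail)  ** P2@[15:15],P3@[14:15]
pos 16 'c': at 1 (via fail)
pos 17 'c': at 2  ** P6@[16:17]
pos 18 'c': at 3  ** P0@[16:18],P6@[17:18]
pos 19 'c': at 4  ** P0@[17:19],P6@[18:19]
pos 20 'b': at 9 (via fail)
pos 21 'c': at 10
pos 22 'c': at 11  ** P6@[21:22]
pos 23 'a': at 12  ** P2@[23:23],P3@[22:23]
pos 24 'b': at 13
pos 25 'b': at 14  ** P4@[20:25]
pos 26 'c': at 10 (via fail)
pos 27 'c': at 11  ** P6@[26:27]
pos 28 'c': at 3 (via fail)  ** P0@[26:28],P6@[27:28]

Result: [[1,6],[2,0],[2,6],[3,0],[3,6],[4,2],[4,3],[5,1],[6,2],[6,3],[8,6],[9,0],[9,6],[10,0],[10,6],[11,0],[11,6],[12,2],[12,3],[13,1],[14,6],[15,2],[15,3],[17,6],[18,0],[18,6],[19,0],[19,6],[22,6],[23,2],[23,3],[25,4],[27,6],[28,0],[28,6]]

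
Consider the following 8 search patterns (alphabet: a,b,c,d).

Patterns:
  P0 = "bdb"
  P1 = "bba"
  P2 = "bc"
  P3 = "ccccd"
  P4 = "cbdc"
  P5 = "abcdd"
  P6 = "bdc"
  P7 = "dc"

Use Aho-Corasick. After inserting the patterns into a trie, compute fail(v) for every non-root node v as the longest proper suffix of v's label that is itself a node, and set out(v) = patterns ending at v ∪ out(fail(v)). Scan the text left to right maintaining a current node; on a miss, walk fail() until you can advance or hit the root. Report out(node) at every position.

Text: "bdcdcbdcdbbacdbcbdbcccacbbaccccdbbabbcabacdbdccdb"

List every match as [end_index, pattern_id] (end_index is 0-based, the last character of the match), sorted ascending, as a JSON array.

Construct AC machine:
Trie (insert patterns):
  n0 'ε': a→15 b→1 c→7 d→21
  n1 'b': b→4 c→6 d→2
  n2 'bd': b→3 c→20
  n3 'bdb': ·  ←P0
  n4 'bb': a→5
  n5 'bba': ·  ←P1
  n6 'bc': ·  ←P2
  n7 'c': b→12 c→8
  n8 'cc': c→9
  n9 'ccc': c→10
  n10 'cccc': d→11
  n11 'ccccd': ·  ←P3
  n12 'cb': d→13
  n13 'cbd': c→14
  n14 'cbdc': ·  ←P4
  n15 'a': b→16
  n16 'ab': c→17
  n17 'abc': d→18
  n18 'abcd': d→19
  n19 'abcdd': ·  ←P5
  n20 'bdc': ·  ←P6
  n21 'd': c→22
  n22 'dc': ·  ←P7

BFS fail/out derivation:
  n1('b'): parent n0 fail=0; on 'b' 0 → fail=0;  out ∅∪∅=∅
  n7('c'): parent n0 fail=0; on 'c' 0 → fail=0;  out ∅∪∅=∅
  n15('a'): parent n0 fail=0; on 'a' 0 → fail=0;  out ∅∪∅=∅
  n21('d'): parent n0 fail=0; on 'd' 0 → fail=0;  out ∅∪∅=∅
  n2('bd'): parent n1 fail=0; on 'd' 0 → fail=21;  out ∅∪∅=∅
  n4('bb'): parent n1 fail=0; on 'b' 0 → fail=1;  out ∅∪∅=∅
  n6('bc'): parent n1 fail=0; on 'c' 0 → fail=7;  out {2}∪∅={2}
  n8('cc'): parent n7 fail=0; on 'c' 0 → fail=7;  out ∅∪∅=∅
  n12('cb'): parent n7 fail=0; on 'b' 0 → fail=1;  out ∅∪∅=∅
  n16('ab'): parent n15 fail=0; on 'b' 0 → fail=1;  out ∅∪∅=∅
  n22('dc'): parent n21 fail=0; on 'c' 0 → fail=7;  out {7}∪∅={7}
  n3('bdb'): parent n2 fail=21; on 'b' 21→0 → fail=1;  out {0}∪∅={0}
  n5('bba'): parent n4 fail=1; on 'a' 1→0 → fail=15;  out {1}∪∅={1}
  n9('ccc'): parent n8 fail=7; on 'c' 7 → fail=8;  out ∅∪∅=∅
  n13('cbd'): parent n12 fail=1; on 'd' 1 → fail=2;  out ∅∪∅=∅
  n17('abc'): parent n16 fail=1; on 'c' 1 → fail=6;  out ∅∪{2}={2}
  n20('bdc'): parent n2 fail=21; on 'c' 21 → fail=22;  out {6}∪{7}={6,7}
  n10('cccc'): parent n9 fail=8; on 'c' 8 → fail=9;  out ∅∪∅=∅
  n14('cbdc'): parent n13 fail=2; on 'c' 2 → fail=20;  out {4}∪{6,7}={4,6,7}
  n18('abcd'): parent n17 fail=6; on 'd' 6→7→0 → fail=21;  out ∅∪∅=∅
  n11('ccccd'): parent n10 fail=9; on 'd' 9→8→7→0 → fail=21;  out {3}∪∅={3}
  n19('abcdd'): parent n18 fail=21; on 'd' 21→0 → fail=21;  out {5}∪∅={5}

Text stream:
pos 0 'b': at 1
pos 1 'd': at 2
pos 2 'c': at 20  emit P6@[0:2],P7@[1:2]
pos 3 'd': at 21 (fail-walked)
pos 4 'c': at 22  emit P7@[3:4]
pos 5 'b': at 12 (fail-walked)
pos 6 'd': at 13
pos 7 'c': at 14  emit P4@[4:7],P6@[5:7],P7@[6:7]
pos 8 'd': at 21 (fail-walked)
pos 9 'b': at 1 (fail-walked)
pos 10 'b': at 4
pos 11 'a': at 5  emit P1@[9:11]
pos 12 'c': at 7 (fail-walked)
pos 13 'd': at 21 (fail-walked)
pos 14 'b': at 1 (fail-walked)
pos 15 'c': at 6  emit P2@[14:15]
pos 16 'b': at 12 (fail-walked)
pos 17 'd': at 13
pos 18 'b': at 3 (fail-walked)  emit P0@[16:18]
pos 19 'c': at 6 (fail-walked)  emit P2@[18:19]
pos 20 'c': at 8 (fail-walked)
pos 21 'c': at 9
pos 22 'a': at 15 (fail-walked)
pos 23 'c': at 7 (fail-walked)
pos 24 'b': at 12
pos 25 'b': at 4 (fail-walked)
pos 26 'a': at 5  emit P1@[24:26]
pos 27 'c': at 7 (fail-walked)
pos 28 'c': at 8
pos 29 'c': at 9
pos 30 'c': at 10
pos 31 'd': at 11  emit P3@[27:31]
pos 32 'b': at 1 (fail-walked)
pos 33 'b': at 4
pos 34 'a': at 5  emit P1@[32:34]
pos 35 'b': at 16 (fail-walked)
pos 36 'b': at 4 (fail-walked)
pos 37 'c': at 6 (fail-walked)  emit P2@[36:37]
pos 38 'a': at 15 (fail-walked)
pos 39 'b': at 16
pos 40 'a': at 15 (fail-walked)
pos 41 'c': at 7 (fail-walked)
pos 42 'd': at 21 (fail-walked)
pos 43 'b': at 1 (fail-walked)
pos 44 'd': at 2
pos 45 'c': at 20  emit P6@[43:45],P7@[44:45]
pos 46 'c': at 8 (fail-walked)
pos 47 'd': at 21 (fail-walked)
pos 48 'b': at 1 (fail-walked)

All matches (sorted): [[2,6],[2,7],[4,7],[7,4],[7,6],[7,7],[11,1],[15,2],[18,0],[19,2],[26,1],[31,3],[34,1],[37,2],[45,6],[45,7]]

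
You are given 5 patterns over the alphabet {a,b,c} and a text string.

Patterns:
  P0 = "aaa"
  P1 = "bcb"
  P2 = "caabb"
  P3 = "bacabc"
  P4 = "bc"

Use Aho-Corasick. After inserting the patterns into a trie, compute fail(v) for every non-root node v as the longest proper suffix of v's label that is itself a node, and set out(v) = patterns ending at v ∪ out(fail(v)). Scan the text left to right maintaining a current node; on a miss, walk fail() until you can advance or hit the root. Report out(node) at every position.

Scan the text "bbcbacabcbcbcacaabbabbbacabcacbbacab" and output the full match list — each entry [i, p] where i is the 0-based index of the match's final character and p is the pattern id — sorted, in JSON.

Construct AC machine:
Trie nodes:
  0='ε' goto a→1 b→4 c→7
  1='a' goto a→2
  2='aa' goto a→3
  3='aaa' goto ·  [P0 ends]
  4='b' goto a→12 c→5
  5='bc' goto b→6  [P4 ends]
  6='bcb' goto ·  [P1 ends]
  7='c' goto a→8
  8='ca' goto a→9
  9='caa' goto b→10
  10='caab' goto b→11
  11='caabb' goto ·  [P2 ends]
  12='ba' goto c→13
  13='bac' goto a→14
  14='baca' goto b→15
  15='bacab' goto c→16
  16='bacabc' goto ·  [P3 ends]

Failure links (BFS by depth):
  fail(1) 'a': from fail(0)=0 chase 'a': 0 ⇒ 0;  out=∅∪out(0)=∅
  fail(4) 'b': from fail(0)=0 chase 'b': 0 ⇒ 0;  out=∅∪out(0)=∅
  fail(7) 'c': from fail(0)=0 chase 'c': 0 ⇒ 0;  out=∅∪out(0)=∅
  fail(2) 'aa': from fail(1)=0 chase 'a': 0 ⇒ 1;  out=∅∪out(1)=∅
  fail(5) 'bc': from fail(4)=0 chase 'c': 0 ⇒ 7;  out={4}∪out(7)={4}
  fail(8) 'ca': from fail(7)=0 chase 'a': 0 ⇒ 1;  out=∅∪out(1)=∅
  fail(12) 'ba': from fail(4)=0 chase 'a': 0 ⇒ 1;  out=∅∪out(1)=∅
  fail(3) 'aaa': from fail(2)=1 chase 'a': 1 ⇒ 2;  out={0}∪out(2)={0}
  fail(6) 'bcb': from fail(5)=7 chase 'b': 7→0 ⇒ 4;  out={1}∪out(4)={1}
  fail(9) 'caa': from fail(8)=1 chase 'a': 1 ⇒ 2;  out=∅∪out(2)=∅
  fail(13) 'bac': from fail(12)=1 chase 'c': 1→0 ⇒ 7;  out=∅∪out(7)=∅
  fail(10) 'caab': from fail(9)=2 chase 'b': 2→1→0 ⇒ 4;  out=∅∪out(4)=∅
  fail(14) 'baca': from fail(13)=7 chase 'a': 7 ⇒ 8;  out=∅∪out(8)=∅
  fail(11) 'caabb': from fail(10)=4 chase 'b': 4→0 ⇒ 4;  out={2}∪out(4)={2}
  fail(15) 'bacab': from fail(14)=8 chase 'b': 8→1→0 ⇒ 4;  out=∅∪out(4)=∅
  fail(16) 'bacabc': from fail(15)=4 chase 'c': 4 ⇒ 5;  out={3}∪out(5)={3,4}

Text stream:
i=0 'b': node 0→4
i=1 'b': node 4→4 (fail-walked)
i=2 'c': node 4→5  → match P4@[1:2]
i=3 'b': node 5→6  → match P1@[1:3]
i=4 'a': node 6→12 (fail-walked)
i=5 'c': node 12→13
i=6 'a': node 13→14
i=7 'b': node 14→15
i=8 'c': node 15→16  → match P3@[3:8],P4@[7:8]
i=9 'b': node 16→6 (fail-walked)  → match P1@[7:9]
i=10 'c': node 6→5 (fail-walked)  → match P4@[9:10]
i=11 'b': node 5→6  → match P1@[9:11]
i=12 'c': node 6→5 (fail-walked)  → match P4@[11:12]
i=13 'a': node 5→8 (fail-walked)
i=14 'c': node 8→7 (fail-walked)
i=15 'a': node 7→8
i=16 'a': node 8→9
i=17 'b': node 9→10
i=18 'b': node 10→11  → match P2@[14:18]
i=19 'a': node 11→12 (fail-walked)
i=20 'b': node 12→4 (fail-walked)
i=21 'b': node 4→4 (fail-walked)
i=22 'b': node 4→4 (fail-walked)
i=23 'a': node 4→12
i=24 'c': node 12→13
i=25 'a': node 13→14
i=26 'b': node 14→15
i=27 'c': node 15→16  → match P3@[22:27],P4@[26:27]
i=28 'a': node 16→8 (fail-walked)
i=29 'c': node 8→7 (fail-walked)
i=30 'b': node 7→4 (fail-walked)
i=31 'b': node 4→4 (fail-walked)
i=32 'a': node 4→12
i=33 'c': node 12→13
i=34 'a': node 13→14
i=35 'b': node 14→15

All matches (sorted): [[2,4],[3,1],[8,3],[8,4],[9,1],[10,4],[11,1],[12,4],[18,2],[27,3],[27,4]]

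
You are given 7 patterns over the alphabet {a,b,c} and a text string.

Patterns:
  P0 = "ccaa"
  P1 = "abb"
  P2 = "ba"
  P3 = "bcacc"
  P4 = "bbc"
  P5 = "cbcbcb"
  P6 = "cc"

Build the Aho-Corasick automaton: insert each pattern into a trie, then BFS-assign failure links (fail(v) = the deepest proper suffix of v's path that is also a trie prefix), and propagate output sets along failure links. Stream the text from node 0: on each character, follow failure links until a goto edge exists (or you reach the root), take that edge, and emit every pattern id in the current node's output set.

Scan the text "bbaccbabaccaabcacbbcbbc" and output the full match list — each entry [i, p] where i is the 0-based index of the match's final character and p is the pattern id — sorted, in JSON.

Build:
Trie nodes:
  0='ε' goto a→5 b→8 c→1
  1='c' goto b→16 c→2
  2='cc' goto a→3  ←P6
  3='cca' goto a→4
  4='ccaa' goto ·  ←P0
  5='a' goto b→6
  6='ab' goto b→7
  7='abb' goto ·  ←P1
  8='b' goto a→9 b→14 c→10
  9='ba' goto ·  ←P2
  10='bc' goto a→11
  11='bca' goto c→12
  12='bcac' goto c→13
  13='bcacc' goto ·  ←P3
  14='bb' goto c→15
  15='bbc' goto ·  ←P4
  16='cb' goto c→17
  17='cbc' goto b→18
  18='cbcb' goto c→19
  19='cbcbc' goto b→20
  20='cbcbcb' goto ·  ←P5

Failure links (BFS by depth):
  fail(1) 'c': from fail(0)=0 chase 'c': 0 ⇒ 0;  out=∅∪out(0)=∅
  fail(5) 'a': from fail(0)=0 chase 'a': 0 ⇒ 0;  out=∅∪out(0)=∅
  fail(8) 'b': from fail(0)=0 chase 'b': 0 ⇒ 0;  out=∅∪out(0)=∅
  fail(2) 'cc': from fail(1)=0 chase 'c': 0 ⇒ 1;  out={6}∪out(1)={6}
  fail(6) 'ab': from fail(5)=0 chase 'b': 0 ⇒ 8;  out=∅∪out(8)=∅
  fail(9) 'ba': from fail(8)=0 chase 'a': 0 ⇒ 5;  out={2}∪out(5)={2}
  fail(10) 'bc': from fail(8)=0 chase 'c': 0 ⇒ 1;  out=∅∪out(1)=∅
  fail(14) 'bb': from fail(8)=0 chase 'b': 0 ⇒ 8;  out=∅∪out(8)=∅
  fail(16) 'cb': from fail(1)=0 chase 'b': 0 ⇒ 8;  out=∅∪out(8)=∅
  fail(3) 'cca': from fail(2)=1 chase 'a': 1→0 ⇒ 5;  out=∅∪out(5)=∅
  fail(7) 'abb': from fail(6)=8 chase 'b': 8 ⇒ 14;  out={1}∪out(14)={1}
  fail(11) 'bca': from fail(10)=1 chase 'a': 1→0 ⇒ 5;  out=∅∪out(5)=∅
  fail(15) 'bbc': from fail(14)=8 chase 'c': 8 ⇒ 10;  out={4}∪out(10)={4}
  fail(17) 'cbc': from fail(16)=8 chase 'c': 8 ⇒ 10;  out=∅∪out(10)=∅
  fail(4) 'ccaa': from fail(3)=5 chase 'a': 5→0 ⇒ 5;  out={0}∪out(5)={0}
  fail(12) 'bcac': from fail(11)=5 chase 'c': 5→0 ⇒ 1;  out=∅∪out(1)=∅
  fail(18) 'cbcb': from fail(17)=10 chase 'b': 10→1 ⇒ 16;  out=∅∪out(16)=∅
  fail(13) 'bcacc': from fail(12)=1 chase 'c': 1 ⇒ 2;  out={3}∪out(2)={3,6}
  fail(19) 'cbcbc': from fail(18)=16 chase 'c': 16 ⇒ 17;  out=∅∪out(17)=∅
  fail(20) 'cbcbcb': from fail(19)=17 chase 'b': 17 ⇒ 18;  out={5}∪out(18)={5}

Text stream:
i=0 'b': node 0→8
i=1 'b': node 8→14
i=2 'a': node 14→9 (fail-walked)  → match P2@[1:2]
i=3 'c': node 9→1 (fail-walked)
i=4 'c': node 1→2  → match P6@[3:4]
i=5 'b': node 2→16 (fail-walked)
i=6 'a': node 16→9 (fail-walked)  → match P2@[5:6]
i=7 'b': node 9→6 (fail-walked)
i=8 'a': node 6→9 (fail-walked)  → match P2@[7:8]
i=9 'c': node 9→1 (fail-walked)
i=10 'c': node 1→2  → match P6@[9:10]
i=11 'a': node 2→3
i=12 'a': node 3→4  → match P0@[9:12]
i=13 'b': node 4→6 (fail-walked)
i=14 'c': node 6→10 (fail-walked)
i=15 'a': node 10→11
i=16 'c': node 11→12
i=17 'b': node 12→16 (fail-walked)
i=18 'b': node 16→14 (fail-walked)
i=19 'c': node 14→15  → match P4@[17:19]
i=20 'b': node 15→16 (fail-walked)
i=21 'b': node 16→14 (fail-walked)
i=22 'c': node 14→15  → match P4@[20:22]

All matches (sorted): [[2,2],[4,6],[6,2],[8,2],[10,6],[12,0],[19,4],[22,4]]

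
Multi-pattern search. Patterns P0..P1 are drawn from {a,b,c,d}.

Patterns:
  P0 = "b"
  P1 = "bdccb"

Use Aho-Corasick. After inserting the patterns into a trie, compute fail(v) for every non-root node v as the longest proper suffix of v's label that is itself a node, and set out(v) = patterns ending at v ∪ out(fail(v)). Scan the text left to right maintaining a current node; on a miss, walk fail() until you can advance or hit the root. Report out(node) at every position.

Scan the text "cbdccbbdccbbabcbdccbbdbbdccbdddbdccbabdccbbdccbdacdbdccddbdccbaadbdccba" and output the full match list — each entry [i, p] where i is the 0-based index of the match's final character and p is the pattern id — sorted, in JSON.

Build:
Trie nodes:
  n0 'ε': b→1
  n1 'b': d→2  ←P0
  n2 'bd': c→3
  n3 'bdc': c→4
  n4 'bdcc': b→5
  n5 'bdccb': ·  ←P1

Failure links (BFS by depth):
  fail(1) 'b': from fail(0)=0 chase 'b': 0 ⇒ 0;  out={0}∪out(0)={0}
  fail(2) 'bd': from fail(1)=0 chase 'd': 0 ⇒ 0;  out=∅∪out(0)=∅
  fail(3) 'bdc': from fail(2)=0 chase 'c': 0 ⇒ 0;  out=∅∪out(0)=∅
  fail(4) 'bdcc': from fail(3)=0 chase 'c': 0 ⇒ 0;  out=∅∪out(0)=∅
  fail(5) 'bdccb': from fail(4)=0 chase 'b': 0 ⇒ 1;  out={1}∪out(1)={0,1}

Text stream:
i=0 'c': node 0→0
i=1 'b': node 0→1  → match P0@[1:1]
i=2 'd': node 1→2
i=3 'c': node 2→3
i=4 'c': node 3→4
i=5 'b': node 4→5  → match P0@[5:5],P1@[1:5]
i=6 'b': node 5→1 (via fail)  → match P0@[6:6]
i=7 'd': node 1→2
i=8 'c': node 2→3
i=9 'c': node 3→4
i=10 'b': node 4→5  → match P0@[10:10],P1@[6:10]
i=11 'b': node 5→1 (via fail)  → match P0@[11:11]
i=12 'a': node 1→0 (via fail)
i=13 'b': node 0→1  → match P0@[13:13]
i=14 'c': node 1→0 (via fail)
i=15 'b': node 0→1  → match P0@[15:15]
i=16 'd': node 1→2
i=17 'c': node 2→3
i=18 'c': node 3→4
i=19 'b': node 4→5  → match P0@[19:19],P1@[15:19]
i=20 'b': node 5→1 (via fail)  → match P0@[20:20]
i=21 'd': node 1→2
i=22 'b': node 2→1 (via fail)  → match P0@[22:22]
i=23 'b': node 1→1 (via fail)  → match P0@[23:23]
i=24 'd': node 1→2
i=25 'c': node 2→3
i=26 'c': node 3→4
i=27 'b': node 4→5  → match P0@[27:27],P1@[23:27]
i=28 'd': node 5→2 (via fail)
i=29 'd': node 2→0 (via fail)
i=30 'd': node 0→0
i=31 'b': node 0→1  → match P0@[31:31]
i=32 'd': node 1→2
i=33 'c': node 2→3
i=34 'c': node 3→4
i=35 'b': node 4→5  → match P0@[35:35],P1@[31:35]
i=36 'a': node 5→0 (via fail)
i=37 'b': node 0→1  → match P0@[37:37]
i=38 'd': node 1→2
i=39 'c': node 2→3
i=40 'c': node 3→4
i=41 'b': node 4→5  → match P0@[41:41],P1@[37:41]
i=42 'b': node 5→1 (via fail)  → match P0@[42:42]
i=43 'd': node 1→2
i=44 'c': node 2→3
i=45 'c': node 3→4
i=46 'b': node 4→5  → match P0@[46:46],P1@[42:46]
i=47 'd': node 5→2 (via fail)
i=48 'a': node 2→0 (via fail)
i=49 'c': node 0→0
i=50 'd': node 0→0
i=51 'b': node 0→1  → match P0@[51:51]
i=52 'd': node 1→2
i=53 'c': node 2→3
i=54 'c': node 3→4
i=55 'd': node 4→0 (via fail)
i=56 'd': node 0→0
i=57 'b': node 0→1  → match P0@[57:57]
i=58 'd': node 1→2
i=59 'c': node 2→3
i=60 'c': node 3→4
i=61 'b': node 4→5  → match P0@[61:61],P1@[57:61]
i=62 'a': node 5→0 (via fail)
i=63 'a': node 0→0
i=64 'd': node 0→0
i=65 'b': node 0→1  → match P0@[65:65]
i=66 'd': node 1→2
i=67 'c': node 2→3
i=68 'c': node 3→4
i=69 'b': node 4→5  → match P0@[69:69],P1@[65:69]
i=70 'a': node 5→0 (via fail)

Result: [[1,0],[5,0],[5,1],[6,0],[10,0],[10,1],[11,0],[13,0],[15,0],[19,0],[19,1],[20,0],[22,0],[23,0],[27,0],[27,1],[31,0],[35,0],[35,1],[37,0],[41,0],[41,1],[42,0],[46,0],[46,1],[51,0],[57,0],[61,0],[61,1],[65,0],[69,0],[69,1]]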